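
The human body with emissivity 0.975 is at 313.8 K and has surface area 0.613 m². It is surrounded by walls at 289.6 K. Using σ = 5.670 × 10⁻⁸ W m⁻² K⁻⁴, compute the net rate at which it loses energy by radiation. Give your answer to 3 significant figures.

Area A = 0.613 m².
Net radiated power P_net = εσA(T⁴ − T₀⁴) = 0.975×5.670×10⁻⁸×0.613×(313.8⁴ − 289.6⁴).
T⁴ − T₀⁴ = 9.69643×10⁹ − 7.03387×10⁹ = 2.66256×10⁹ K⁴, so P_net = 90.2 W.

Net loss ≈ 90.2 W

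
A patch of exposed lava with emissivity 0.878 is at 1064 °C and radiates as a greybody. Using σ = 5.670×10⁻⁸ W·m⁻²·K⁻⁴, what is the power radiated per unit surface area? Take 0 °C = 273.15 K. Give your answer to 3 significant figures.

T = 1064 °C + 273.15 = 1337.15 K.
Stefan–Boltzmann: I = εσT⁴ = 0.878 × 5.670×10⁻⁸ × (1337.15)⁴ = 1.59×10⁵ W/m².

I ≈ 1.59×10⁵ W/m²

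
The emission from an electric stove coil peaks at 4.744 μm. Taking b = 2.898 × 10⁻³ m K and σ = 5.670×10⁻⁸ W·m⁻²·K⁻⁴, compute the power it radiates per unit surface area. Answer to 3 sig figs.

I ≈ 7.90×10³ W/m²

Wien's law: T = b/λ_max = 2.898×10⁻³/4.744×10⁻⁶ = 610.877 K.
Then I = σT⁴ = 5.670×10⁻⁸×(610.877)⁴ = 7.90×10³ W/m².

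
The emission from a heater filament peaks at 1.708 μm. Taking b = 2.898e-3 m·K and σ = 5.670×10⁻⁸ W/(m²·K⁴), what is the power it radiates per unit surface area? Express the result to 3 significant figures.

I ≈ 4.70×10⁵ W/m²

Wien's law: T = b/λ_max = 2.898×10⁻³/1.708×10⁻⁶ = 1696.72 K.
Then I = σT⁴ = 5.670×10⁻⁸×(1696.72)⁴ = 4.70×10⁵ W/m².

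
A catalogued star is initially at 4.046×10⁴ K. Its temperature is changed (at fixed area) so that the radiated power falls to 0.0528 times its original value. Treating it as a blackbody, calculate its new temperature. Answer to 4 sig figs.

T₂ ≈ 1.939×10⁴ K

P ∝ T⁴, so T₂/T₁ = (P₂/P₁)^(1/4) = (0.0528)^(1/4) = 0.479356.
T₂ = 4.046×10⁴ × 0.479356 = 1.939×10⁴ K.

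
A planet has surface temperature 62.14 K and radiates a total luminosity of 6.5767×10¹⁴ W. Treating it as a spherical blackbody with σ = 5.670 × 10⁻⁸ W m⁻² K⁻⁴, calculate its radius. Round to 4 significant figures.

L = 4πR²σT⁴ ⇒ R = √(L/(4πσT⁴)).
σT⁴ = 0.845411 W/m², so R = √(6.5767×10¹⁴/(4π×0.845411)) = 7.868×10⁶ m.

R ≈ 7.868×10⁶ m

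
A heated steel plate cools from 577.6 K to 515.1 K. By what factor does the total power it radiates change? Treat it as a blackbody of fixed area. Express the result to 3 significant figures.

P₂/P₁ ≈ 0.632

P ∝ T⁴, so P₂/P₁ = (T₂/T₁)⁴ = (515.1/577.6)⁴ = (0.891794)⁴ = 0.632.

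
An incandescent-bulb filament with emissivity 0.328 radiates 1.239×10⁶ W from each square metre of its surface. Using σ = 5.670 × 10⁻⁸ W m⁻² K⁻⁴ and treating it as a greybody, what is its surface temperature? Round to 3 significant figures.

I = εσT⁴, so T = (I/εσ)^(1/4) = (1.239×10⁶/(0.328×5.670×10⁻⁸))^(1/4) = 2.86×10³ K.

T ≈ 2.86×10³ K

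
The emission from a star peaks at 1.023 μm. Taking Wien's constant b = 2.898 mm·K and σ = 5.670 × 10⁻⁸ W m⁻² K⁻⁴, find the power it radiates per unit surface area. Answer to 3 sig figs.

Wien's law: T = b/λ_max = 2.898×10⁻³/1.023×10⁻⁶ = 2832.84 K.
Then I = σT⁴ = 5.670×10⁻⁸×(2832.84)⁴ = 3.65×10⁶ W/m².

I ≈ 3.65×10⁶ W/m²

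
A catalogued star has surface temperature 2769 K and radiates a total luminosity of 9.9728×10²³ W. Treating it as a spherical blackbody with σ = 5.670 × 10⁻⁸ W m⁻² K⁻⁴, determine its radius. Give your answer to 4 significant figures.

R ≈ 1.543×10⁸ m

L = 4πR²σT⁴ ⇒ R = √(L/(4πσT⁴)).
σT⁴ = 3.33330×10⁶ W/m², so R = √(9.9728×10²³/(4π×3.33330×10⁶)) = 1.543×10⁸ m.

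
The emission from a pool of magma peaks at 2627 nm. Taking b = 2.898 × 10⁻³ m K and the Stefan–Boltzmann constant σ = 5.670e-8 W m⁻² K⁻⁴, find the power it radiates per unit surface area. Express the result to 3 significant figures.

Wien's law: T = b/λ_max = 2.898×10⁻³/2.627×10⁻⁶ = 1103.16 K.
Then I = σT⁴ = 5.670×10⁻⁸×(1103.16)⁴ = 8.40×10⁴ W/m².

I ≈ 8.40×10⁴ W/m²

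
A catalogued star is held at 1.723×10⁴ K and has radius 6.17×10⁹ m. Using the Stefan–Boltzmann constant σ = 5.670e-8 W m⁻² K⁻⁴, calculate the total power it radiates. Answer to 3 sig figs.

P ≈ 2.39×10³⁰ W

Surface area A = 4πR² = 4π(6.17×10⁹ m)² = 4.78388×10²⁰ m².
P = σAT⁴ = 5.670×10⁻⁸ × 4.78388×10²⁰ × (1.723×10⁴)⁴ = 2.39×10³⁰ W.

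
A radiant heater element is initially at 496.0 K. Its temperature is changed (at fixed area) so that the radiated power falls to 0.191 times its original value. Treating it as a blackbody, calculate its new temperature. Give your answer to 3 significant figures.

T₂ ≈ 328 K

P ∝ T⁴, so T₂/T₁ = (P₂/P₁)^(1/4) = (0.191)^(1/4) = 0.661087.
T₂ = 496.0 × 0.661087 = 328 K.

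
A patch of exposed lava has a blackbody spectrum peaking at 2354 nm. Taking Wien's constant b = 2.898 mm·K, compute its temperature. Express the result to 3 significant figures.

Wien's law gives T = b/λ_max = (2.898×10⁻³ m·K)/(2.354×10⁻⁶ m) = 1.23×10³ K.

T ≈ 1.23×10³ K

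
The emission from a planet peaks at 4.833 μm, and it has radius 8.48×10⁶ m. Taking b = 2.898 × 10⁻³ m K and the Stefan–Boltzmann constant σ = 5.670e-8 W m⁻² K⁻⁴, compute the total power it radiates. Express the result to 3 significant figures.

Wien's law: T = b/λ_max = 2.898×10⁻³/4.833×10⁻⁶ = 599.628 K.
Surface area A = 4πR² = 4π(8.48×10⁶ m)² = 9.03653×10¹⁴ m².
Then P = σAT⁴ = 5.670×10⁻⁸×9.03653×10¹⁴×(599.628)⁴ = 6.62×10¹⁸ W.

P ≈ 6.62×10¹⁸ W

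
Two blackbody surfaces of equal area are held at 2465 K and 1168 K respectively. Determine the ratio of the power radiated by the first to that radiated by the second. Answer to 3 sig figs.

With equal areas, P₁/P₂ = (T₁/T₂)⁴ = (2465/1168)⁴ = 19.8.

P₁/P₂ ≈ 19.8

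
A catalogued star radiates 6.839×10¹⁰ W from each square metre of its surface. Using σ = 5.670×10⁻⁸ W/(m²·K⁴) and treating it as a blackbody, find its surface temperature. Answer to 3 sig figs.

I = σT⁴, so T = (I/σ)^(1/4) = (6.839×10¹⁰/(5.670×10⁻⁸))^(1/4) = 3.31×10⁴ K.

T ≈ 3.31×10⁴ K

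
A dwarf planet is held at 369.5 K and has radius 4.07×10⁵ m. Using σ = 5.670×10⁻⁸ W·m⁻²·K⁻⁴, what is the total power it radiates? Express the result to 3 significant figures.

P ≈ 2.20×10¹⁵ W

Surface area A = 4πR² = 4π(4.07×10⁵ m)² = 2.08161×10¹² m².
P = σAT⁴ = 5.670×10⁻⁸ × 2.08161×10¹² × (369.5)⁴ = 2.20×10¹⁵ W.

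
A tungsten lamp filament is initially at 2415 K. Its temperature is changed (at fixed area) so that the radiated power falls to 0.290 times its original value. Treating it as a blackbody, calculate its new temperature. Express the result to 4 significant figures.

T₂ ≈ 1772 K

P ∝ T⁴, so T₂/T₁ = (P₂/P₁)^(1/4) = (0.290)^(1/4) = 0.733837.
T₂ = 2415 × 0.733837 = 1772 K.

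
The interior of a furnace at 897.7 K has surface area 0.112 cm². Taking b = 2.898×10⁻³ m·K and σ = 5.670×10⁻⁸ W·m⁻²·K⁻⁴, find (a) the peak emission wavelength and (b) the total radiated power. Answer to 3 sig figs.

(a) λ_max = b/T = 2.898×10⁻³/897.7 = 3.228×10⁻⁶ m = 3.23 μm.
Area A = 0.112 cm² = 1.12×10⁻⁵ m².
(b) P = σAT⁴ = 5.670×10⁻⁸×1.12×10⁻⁵×(897.7)⁴ = 0.412 W.

λ_max ≈ 3.23 μm; P ≈ 0.412 W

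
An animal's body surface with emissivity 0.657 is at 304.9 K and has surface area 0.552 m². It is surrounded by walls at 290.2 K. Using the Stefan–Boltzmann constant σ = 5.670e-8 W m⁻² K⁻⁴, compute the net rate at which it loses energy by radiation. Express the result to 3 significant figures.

Area A = 0.552 m².
Net radiated power P_net = εσA(T⁴ − T₀⁴) = 0.657×5.670×10⁻⁸×0.552×(304.9⁴ − 290.2⁴).
T⁴ − T₀⁴ = 8.64231×10⁹ − 7.09234×10⁹ = 1.54997×10⁹ K⁴, so P_net = 31.9 W.

Net loss ≈ 31.9 W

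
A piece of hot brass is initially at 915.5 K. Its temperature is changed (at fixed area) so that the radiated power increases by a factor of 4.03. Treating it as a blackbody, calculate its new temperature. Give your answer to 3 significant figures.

T₂ ≈ 1.30×10³ K

P ∝ T⁴, so T₂/T₁ = (P₂/P₁)^(1/4) = (4.03)^(1/4) = 1.41686.
T₂ = 915.5 × 1.41686 = 1.30×10³ K.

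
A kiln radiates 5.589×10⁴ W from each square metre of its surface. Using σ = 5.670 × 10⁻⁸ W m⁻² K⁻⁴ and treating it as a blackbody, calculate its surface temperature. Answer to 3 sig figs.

T ≈ 996 K

I = σT⁴, so T = (I/σ)^(1/4) = (5.589×10⁴/(5.670×10⁻⁸))^(1/4) = 996 K.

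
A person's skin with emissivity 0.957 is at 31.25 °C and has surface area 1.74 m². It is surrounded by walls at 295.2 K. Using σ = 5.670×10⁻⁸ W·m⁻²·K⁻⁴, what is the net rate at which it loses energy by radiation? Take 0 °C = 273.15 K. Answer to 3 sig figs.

Net loss ≈ 93.6 W

T = 31.25 °C + 273.15 = 304.40 K.
Area A = 1.74 m².
Net radiated power P_net = εσA(T⁴ − T₀⁴) = 0.957×5.670×10⁻⁸×1.74×(304.40⁴ − 295.2⁴).
T⁴ − T₀⁴ = 8.58576×10⁹ − 7.59391×10⁹ = 9.91850×10⁸ K⁴, so P_net = 93.6 W.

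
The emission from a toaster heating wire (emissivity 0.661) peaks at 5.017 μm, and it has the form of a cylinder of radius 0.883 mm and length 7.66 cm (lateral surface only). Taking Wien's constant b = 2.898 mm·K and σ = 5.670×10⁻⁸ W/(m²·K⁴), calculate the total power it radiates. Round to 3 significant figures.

P ≈ 1.77 W

Wien's law: T = b/λ_max = 2.898×10⁻³/5.017×10⁻⁶ = 577.636 K.
Lateral area A = 2πrL = 2π×8.83×10⁻⁴×0.0766 = 4.24981×10⁻⁴ m².
Then P = εσAT⁴ = 0.661×5.670×10⁻⁸×4.24981×10⁻⁴×(577.636)⁴ = 1.77 W.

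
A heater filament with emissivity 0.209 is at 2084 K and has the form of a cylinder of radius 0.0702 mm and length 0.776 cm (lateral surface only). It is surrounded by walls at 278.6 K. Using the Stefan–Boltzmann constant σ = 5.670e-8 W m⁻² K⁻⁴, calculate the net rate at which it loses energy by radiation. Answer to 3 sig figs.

Lateral area A = 2πrL = 2π×7.02×10⁻⁵×7.76×10⁻³ = 3.42278×10⁻⁶ m².
Net radiated power P_net = εσA(T⁴ − T₀⁴) = 0.209×5.670×10⁻⁸×3.42278×10⁻⁶×(2084⁴ − 278.6⁴).
T⁴ − T₀⁴ = 1.88621×10¹³ − 6.02455×10⁹ = 1.88561×10¹³ K⁴, so P_net = 0.765 W.

Net loss ≈ 0.765 W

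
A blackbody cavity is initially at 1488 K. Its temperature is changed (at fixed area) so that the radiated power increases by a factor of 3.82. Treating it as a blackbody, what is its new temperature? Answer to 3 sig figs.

P ∝ T⁴, so T₂/T₁ = (P₂/P₁)^(1/4) = (3.82)^(1/4) = 1.39803.
T₂ = 1488 × 1.39803 = 2.08×10³ K.

T₂ ≈ 2.08×10³ K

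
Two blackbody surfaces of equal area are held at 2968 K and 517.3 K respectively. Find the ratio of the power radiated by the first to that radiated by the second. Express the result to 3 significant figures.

P₁/P₂ ≈ 1.08×10³

With equal areas, P₁/P₂ = (T₁/T₂)⁴ = (2968/517.3)⁴ = 1.08×10³.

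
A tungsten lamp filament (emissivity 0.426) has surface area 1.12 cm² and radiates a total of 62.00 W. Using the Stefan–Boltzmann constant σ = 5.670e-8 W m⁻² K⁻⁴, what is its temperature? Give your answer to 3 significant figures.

Area A = 1.12 cm² = 1.12×10⁻⁴ m².
P = εσAT⁴ ⇒ T = (P/(εσA))^(1/4) = (62.00/(0.426×5.670×10⁻⁸×1.12×10⁻⁴))^(1/4) = 2.19×10³ K.

T ≈ 2.19×10³ K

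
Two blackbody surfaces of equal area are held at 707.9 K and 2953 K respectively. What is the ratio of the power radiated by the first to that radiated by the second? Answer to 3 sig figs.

P₁/P₂ ≈ 3.30×10⁻³

With equal areas, P₁/P₂ = (T₁/T₂)⁴ = (707.9/2953)⁴ = 3.30×10⁻³.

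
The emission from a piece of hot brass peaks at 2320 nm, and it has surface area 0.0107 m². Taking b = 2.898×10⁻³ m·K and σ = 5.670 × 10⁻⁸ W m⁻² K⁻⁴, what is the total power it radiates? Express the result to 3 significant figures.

Wien's law: T = b/λ_max = 2.898×10⁻³/2.320×10⁻⁶ = 1249.14 K.
Area A = 0.0107 m².
Then P = σAT⁴ = 5.670×10⁻⁸×0.0107×(1249.14)⁴ = 1.48×10³ W.

P ≈ 1.48×10³ W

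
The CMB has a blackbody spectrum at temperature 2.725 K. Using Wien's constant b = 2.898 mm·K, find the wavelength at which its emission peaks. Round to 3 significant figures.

Wien's displacement law: λ_max = b/T = (2.898×10⁻³ m·K)/(2.725 K) = 1.063×10⁻³ m.
That is 1.06×10⁻³ m, in the microwave range.

λ_max ≈ 1.06×10⁻³ m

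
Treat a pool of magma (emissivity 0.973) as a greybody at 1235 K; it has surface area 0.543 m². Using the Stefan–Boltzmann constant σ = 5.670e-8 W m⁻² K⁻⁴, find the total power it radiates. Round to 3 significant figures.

P ≈ 6.97×10⁴ W

Area A = 0.543 m².
P = εσAT⁴ = 0.973 × 5.670×10⁻⁸ × 0.543 × (1235)⁴ = 6.97×10⁴ W.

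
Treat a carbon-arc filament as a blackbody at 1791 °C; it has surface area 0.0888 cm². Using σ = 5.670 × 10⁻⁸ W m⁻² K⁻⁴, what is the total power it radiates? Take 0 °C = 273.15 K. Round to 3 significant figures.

T = 1791 °C + 273.15 = 2064.15 K.
Area A = 0.0888 cm² = 8.88×10⁻⁶ m².
P = σAT⁴ = 5.670×10⁻⁸ × 8.88×10⁻⁶ × (2064.15)⁴ = 9.14 W.

P ≈ 9.14 W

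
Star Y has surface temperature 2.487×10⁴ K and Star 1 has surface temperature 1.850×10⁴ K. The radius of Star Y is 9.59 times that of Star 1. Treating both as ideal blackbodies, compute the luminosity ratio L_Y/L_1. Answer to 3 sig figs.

L ∝ R²T⁴, so L_Y/L_1 = (R_Y/R_1)²(T_Y/T_1)⁴ = (9.59)² × (2.487×10⁴/1.850×10⁴)⁴ = 91.9681 × 3.26600 = 300.

L_Y/L_1 ≈ 300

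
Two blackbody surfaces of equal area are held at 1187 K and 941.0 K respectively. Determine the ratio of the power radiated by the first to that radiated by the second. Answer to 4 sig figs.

P₁/P₂ ≈ 2.532

With equal areas, P₁/P₂ = (T₁/T₂)⁴ = (1187/941.0)⁴ = 2.532.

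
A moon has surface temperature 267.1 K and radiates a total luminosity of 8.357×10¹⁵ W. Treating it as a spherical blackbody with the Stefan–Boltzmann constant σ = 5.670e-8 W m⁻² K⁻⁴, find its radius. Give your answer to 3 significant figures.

R ≈ 1.52×10⁶ m

L = 4πR²σT⁴ ⇒ R = √(L/(4πσT⁴)).
σT⁴ = 288.588 W/m², so R = √(8.357×10¹⁵/(4π×288.588)) = 1.52×10⁶ m.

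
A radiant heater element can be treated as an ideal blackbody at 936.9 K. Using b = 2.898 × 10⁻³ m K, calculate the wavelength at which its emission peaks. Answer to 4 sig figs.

λ_max ≈ 3.093 μm

Wien's displacement law: λ_max = b/T = (2.898×10⁻³ m·K)/(936.9 K) = 3.0932×10⁻⁶ m.
That is 3.093 μm, in the infrared range.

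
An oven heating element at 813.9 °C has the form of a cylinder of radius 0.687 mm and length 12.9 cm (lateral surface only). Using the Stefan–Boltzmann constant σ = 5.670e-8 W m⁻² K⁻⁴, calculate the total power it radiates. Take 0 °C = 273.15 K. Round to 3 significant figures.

P ≈ 44.1 W

T = 813.9 °C + 273.15 = 1087.05 K.
Lateral area A = 2πrL = 2π×6.87×10⁻⁴×0.129 = 5.56835×10⁻⁴ m².
P = σAT⁴ = 5.670×10⁻⁸ × 5.56835×10⁻⁴ × (1087.05)⁴ = 44.1 W.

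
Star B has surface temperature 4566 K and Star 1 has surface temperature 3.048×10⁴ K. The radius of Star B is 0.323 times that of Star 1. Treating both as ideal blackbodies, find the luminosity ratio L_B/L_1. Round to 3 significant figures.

L_B/L_1 ≈ 5.25×10⁻⁵

L ∝ R²T⁴, so L_B/L_1 = (R_B/R_1)²(T_B/T_1)⁴ = (0.323)² × (4566/3.048×10⁴)⁴ = 0.104329 × 5.03598×10⁻⁴ = 5.25×10⁻⁵.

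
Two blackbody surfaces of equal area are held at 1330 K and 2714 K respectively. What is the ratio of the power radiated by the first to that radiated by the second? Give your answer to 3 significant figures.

With equal areas, P₁/P₂ = (T₁/T₂)⁴ = (1330/2714)⁴ = 0.0577.

P₁/P₂ ≈ 0.0577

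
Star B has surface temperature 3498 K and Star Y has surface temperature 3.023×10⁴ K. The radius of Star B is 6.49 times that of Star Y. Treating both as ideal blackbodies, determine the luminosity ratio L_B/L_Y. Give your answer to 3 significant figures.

L_B/L_Y ≈ 7.55×10⁻³

L ∝ R²T⁴, so L_B/L_Y = (R_B/R_Y)²(T_B/T_Y)⁴ = (6.49)² × (3498/3.023×10⁴)⁴ = 42.1201 × 1.79278×10⁻⁴ = 7.55×10⁻³.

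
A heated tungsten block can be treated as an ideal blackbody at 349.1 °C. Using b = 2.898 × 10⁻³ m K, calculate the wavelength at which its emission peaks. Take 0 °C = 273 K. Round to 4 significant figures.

T = 349.1 °C + 273 = 622.1 K.
Wien's displacement law: λ_max = b/T = (2.898×10⁻³ m·K)/(622.1 K) = 4.6584×10⁻⁶ m.
That is 4.658 μm, in the infrared range.

λ_max ≈ 4.658 μm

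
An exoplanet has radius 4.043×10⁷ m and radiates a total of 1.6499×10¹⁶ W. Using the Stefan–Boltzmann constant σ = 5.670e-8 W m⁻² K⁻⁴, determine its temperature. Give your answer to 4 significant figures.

Surface area A = 4πR² = 4π(4.043×10⁷ m)² = 2.05408×10¹⁶ m².
P = σAT⁴ ⇒ T = (P/(σA))^(1/4) = (1.6499×10¹⁶/(5.670×10⁻⁸×2.05408×10¹⁶))^(1/4) = 61.35 K.

T ≈ 61.35 K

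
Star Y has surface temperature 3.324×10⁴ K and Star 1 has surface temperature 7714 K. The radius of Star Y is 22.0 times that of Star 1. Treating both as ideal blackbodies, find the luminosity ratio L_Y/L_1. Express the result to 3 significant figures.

L_Y/L_1 ≈ 1.67×10⁵

L ∝ R²T⁴, so L_Y/L_1 = (R_Y/R_1)²(T_Y/T_1)⁴ = (22.0)² × (3.324×10⁴/7714)⁴ = 484 × 344.767 = 1.67×10⁵.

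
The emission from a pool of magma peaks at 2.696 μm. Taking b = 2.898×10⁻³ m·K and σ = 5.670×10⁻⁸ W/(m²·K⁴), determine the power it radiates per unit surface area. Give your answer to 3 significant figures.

I ≈ 7.57×10⁴ W/m²

Wien's law: T = b/λ_max = 2.898×10⁻³/2.696×10⁻⁶ = 1074.93 K.
Then I = σT⁴ = 5.670×10⁻⁸×(1074.93)⁴ = 7.57×10⁴ W/m².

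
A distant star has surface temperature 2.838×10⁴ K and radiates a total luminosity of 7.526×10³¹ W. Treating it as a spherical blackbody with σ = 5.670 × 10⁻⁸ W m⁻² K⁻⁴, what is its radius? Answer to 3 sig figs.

L = 4πR²σT⁴ ⇒ R = √(L/(4πσT⁴)).
σT⁴ = 3.67818×10¹⁰ W/m², so R = √(7.526×10³¹/(4π×3.67818×10¹⁰)) = 1.28×10¹⁰ m.

R ≈ 1.28×10¹⁰ m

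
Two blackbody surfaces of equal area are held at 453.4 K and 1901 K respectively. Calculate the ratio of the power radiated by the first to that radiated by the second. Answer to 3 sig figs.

With equal areas, P₁/P₂ = (T₁/T₂)⁴ = (453.4/1901)⁴ = 3.24×10⁻³.

P₁/P₂ ≈ 3.24×10⁻³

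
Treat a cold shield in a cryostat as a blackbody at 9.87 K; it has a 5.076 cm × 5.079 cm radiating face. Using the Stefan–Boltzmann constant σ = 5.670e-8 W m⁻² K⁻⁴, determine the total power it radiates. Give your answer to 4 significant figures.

P ≈ 1.387×10⁻⁶ W

Area A = 0.05076 × 0.05079 = 2.5781×10⁻³ m².
P = σAT⁴ = 5.670×10⁻⁸ × 2.5781×10⁻³ × (9.87)⁴ = 1.387×10⁻⁶ W.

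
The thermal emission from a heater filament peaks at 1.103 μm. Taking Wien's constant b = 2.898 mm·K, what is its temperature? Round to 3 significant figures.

T ≈ 2.63×10³ K

Wien's law gives T = b/λ_max = (2.898×10⁻³ m·K)/(1.103×10⁻⁶ m) = 2.63×10³ K.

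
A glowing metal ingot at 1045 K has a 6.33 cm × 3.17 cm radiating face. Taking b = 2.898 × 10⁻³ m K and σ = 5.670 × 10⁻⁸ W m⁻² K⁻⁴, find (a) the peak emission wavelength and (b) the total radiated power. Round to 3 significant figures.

λ_max ≈ 2.77×10³ nm; P ≈ 136 W

(a) λ_max = b/T = 2.898×10⁻³/1045 = 2.773×10⁻⁶ m = 2.77×10³ nm.
Area A = 0.0633 × 0.0317 = 2.00661×10⁻³ m².
(b) P = σAT⁴ = 5.670×10⁻⁸×2.00661×10⁻³×(1045)⁴ = 136 W.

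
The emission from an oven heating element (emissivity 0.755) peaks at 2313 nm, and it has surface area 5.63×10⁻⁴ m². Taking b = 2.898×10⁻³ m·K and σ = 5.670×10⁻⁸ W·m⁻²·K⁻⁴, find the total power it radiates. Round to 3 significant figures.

Wien's law: T = b/λ_max = 2.898×10⁻³/2.313×10⁻⁶ = 1252.92 K.
Area A = 5.63×10⁻⁴ m².
Then P = εσAT⁴ = 0.755×5.670×10⁻⁸×5.63×10⁻⁴×(1252.92)⁴ = 59.4 W.

P ≈ 59.4 W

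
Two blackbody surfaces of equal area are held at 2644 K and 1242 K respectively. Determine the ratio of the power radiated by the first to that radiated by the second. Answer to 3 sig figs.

With equal areas, P₁/P₂ = (T₁/T₂)⁴ = (2644/1242)⁴ = 20.5.

P₁/P₂ ≈ 20.5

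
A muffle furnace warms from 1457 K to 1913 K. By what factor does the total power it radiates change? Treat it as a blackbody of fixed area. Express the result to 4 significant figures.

P₂/P₁ ≈ 2.972

P ∝ T⁴, so P₂/P₁ = (T₂/T₁)⁴ = (1913/1457)⁴ = (1.31297)⁴ = 2.972.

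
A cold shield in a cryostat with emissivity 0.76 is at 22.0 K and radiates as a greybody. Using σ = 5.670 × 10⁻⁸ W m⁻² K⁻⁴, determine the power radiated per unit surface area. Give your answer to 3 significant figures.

Stefan–Boltzmann: I = εσT⁴ = 0.76 × 5.670×10⁻⁸ × (22.0)⁴ = 0.0101 W/m².

I ≈ 0.0101 W/m²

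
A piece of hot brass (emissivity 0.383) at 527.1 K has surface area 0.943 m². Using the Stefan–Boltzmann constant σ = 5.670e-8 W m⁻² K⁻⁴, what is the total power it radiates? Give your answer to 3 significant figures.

Area A = 0.943 m².
P = εσAT⁴ = 0.383 × 5.670×10⁻⁸ × 0.943 × (527.1)⁴ = 1.58×10³ W.

P ≈ 1.58×10³ W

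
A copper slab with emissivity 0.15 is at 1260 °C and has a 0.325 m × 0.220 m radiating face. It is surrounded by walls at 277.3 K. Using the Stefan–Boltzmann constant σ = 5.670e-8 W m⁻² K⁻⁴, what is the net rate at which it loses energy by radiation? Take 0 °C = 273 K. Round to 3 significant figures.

T = 1260 °C + 273 = 1533 K.
Area A = 0.325 × 0.220 = 0.0715 m².
Net radiated power P_net = εσA(T⁴ − T₀⁴) = 0.15×5.670×10⁻⁸×0.0715×(1533⁴ − 277.3⁴).
T⁴ − T₀⁴ = 5.52292×10¹² − 5.91289×10⁹ = 5.51701×10¹² K⁴, so P_net = 3.35×10³ W.

Net loss ≈ 3.35×10³ W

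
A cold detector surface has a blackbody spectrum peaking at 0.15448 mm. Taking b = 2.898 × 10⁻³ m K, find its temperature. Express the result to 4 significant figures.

T ≈ 18.76 K

Wien's law gives T = b/λ_max = (2.898×10⁻³ m·K)/(1.5448×10⁻⁴ m) = 18.76 K.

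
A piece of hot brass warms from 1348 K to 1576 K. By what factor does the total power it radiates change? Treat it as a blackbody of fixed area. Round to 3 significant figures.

P₂/P₁ ≈ 1.87

P ∝ T⁴, so P₂/P₁ = (T₂/T₁)⁴ = (1576/1348)⁴ = (1.16914)⁴ = 1.87.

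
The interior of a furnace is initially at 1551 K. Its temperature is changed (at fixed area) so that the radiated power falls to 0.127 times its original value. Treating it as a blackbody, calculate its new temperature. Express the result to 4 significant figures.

P ∝ T⁴, so T₂/T₁ = (P₂/P₁)^(1/4) = (0.127)^(1/4) = 0.596968.
T₂ = 1551 × 0.596968 = 925.9 K.

T₂ ≈ 925.9 K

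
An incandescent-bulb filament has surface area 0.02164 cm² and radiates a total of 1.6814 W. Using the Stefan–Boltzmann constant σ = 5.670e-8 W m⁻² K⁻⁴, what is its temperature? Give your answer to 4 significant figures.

T ≈ 1924 K

Area A = 0.02164 cm² = 2.164×10⁻⁶ m².
P = σAT⁴ ⇒ T = (P/(σA))^(1/4) = (1.6814/(5.670×10⁻⁸×2.164×10⁻⁶))^(1/4) = 1924 K.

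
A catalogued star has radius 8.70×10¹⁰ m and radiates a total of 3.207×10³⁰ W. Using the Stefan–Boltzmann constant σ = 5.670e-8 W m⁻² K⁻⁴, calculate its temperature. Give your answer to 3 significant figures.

T ≈ 4.94×10³ K

Surface area A = 4πR² = 4π(8.70×10¹⁰ m)² = 9.51149×10²² m².
P = σAT⁴ ⇒ T = (P/(σA))^(1/4) = (3.207×10³⁰/(5.670×10⁻⁸×9.51149×10²²))^(1/4) = 4.94×10³ K.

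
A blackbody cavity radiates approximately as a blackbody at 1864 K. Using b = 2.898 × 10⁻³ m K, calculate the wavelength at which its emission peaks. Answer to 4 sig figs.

λ_max ≈ 1555 nm

Wien's displacement law: λ_max = b/T = (2.898×10⁻³ m·K)/(1864 K) = 1.5547×10⁻⁶ m.
That is 1555 nm, in the infrared range.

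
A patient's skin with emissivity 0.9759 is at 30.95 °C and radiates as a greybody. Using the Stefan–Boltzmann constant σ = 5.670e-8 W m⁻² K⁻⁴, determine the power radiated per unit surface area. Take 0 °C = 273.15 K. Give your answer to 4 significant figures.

I ≈ 473.2 W/m²

T = 30.95 °C + 273.15 = 304.10 K.
Stefan–Boltzmann: I = εσT⁴ = 0.9759 × 5.670×10⁻⁸ × (304.10)⁴ = 473.2 W/m².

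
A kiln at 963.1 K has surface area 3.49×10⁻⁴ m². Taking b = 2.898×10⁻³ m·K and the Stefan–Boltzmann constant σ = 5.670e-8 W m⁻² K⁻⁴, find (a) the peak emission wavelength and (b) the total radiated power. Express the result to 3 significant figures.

(a) λ_max = b/T = 2.898×10⁻³/963.1 = 3.009×10⁻⁶ m = 3.01 μm.
Area A = 3.49×10⁻⁴ m².
(b) P = σAT⁴ = 5.670×10⁻⁸×3.49×10⁻⁴×(963.1)⁴ = 17.0 W.

λ_max ≈ 3.01 μm; P ≈ 17.0 W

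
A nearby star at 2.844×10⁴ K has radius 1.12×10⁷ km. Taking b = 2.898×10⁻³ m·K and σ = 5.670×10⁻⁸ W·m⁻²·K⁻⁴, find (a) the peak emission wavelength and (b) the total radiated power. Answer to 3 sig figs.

λ_max ≈ 102 nm; P ≈ 5.85×10³¹ W

(a) λ_max = b/T = 2.898×10⁻³/2.844×10⁴ = 1.019×10⁻⁷ m = 102 nm.
Surface area A = 4πR² = 4π(1.12×10¹⁰ m)² = 1.57633×10²¹ m².
(b) P = σAT⁴ = 5.670×10⁻⁸×1.57633×10²¹×(2.844×10⁴)⁴ = 5.85×10³¹ W.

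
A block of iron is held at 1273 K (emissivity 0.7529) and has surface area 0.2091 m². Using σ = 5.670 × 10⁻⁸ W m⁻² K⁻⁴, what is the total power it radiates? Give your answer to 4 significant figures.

Area A = 0.2091 m².
P = εσAT⁴ = 0.7529 × 5.670×10⁻⁸ × 0.2091 × (1273)⁴ = 2.344×10⁴ W.

P ≈ 2.344×10⁴ W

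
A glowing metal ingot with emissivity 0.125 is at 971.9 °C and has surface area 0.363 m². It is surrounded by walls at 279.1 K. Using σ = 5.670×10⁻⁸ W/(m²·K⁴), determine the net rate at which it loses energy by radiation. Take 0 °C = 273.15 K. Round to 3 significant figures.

T = 971.9 °C + 273.15 = 1245.05 K.
Area A = 0.363 m².
Net radiated power P_net = εσA(T⁴ − T₀⁴) = 0.125×5.670×10⁻⁸×0.363×(1245.05⁴ − 279.1⁴).
T⁴ − T₀⁴ = 2.40296×10¹² − 6.06791×10⁹ = 2.39689×10¹² K⁴, so P_net = 6.17×10³ W.

Net loss ≈ 6.17×10³ W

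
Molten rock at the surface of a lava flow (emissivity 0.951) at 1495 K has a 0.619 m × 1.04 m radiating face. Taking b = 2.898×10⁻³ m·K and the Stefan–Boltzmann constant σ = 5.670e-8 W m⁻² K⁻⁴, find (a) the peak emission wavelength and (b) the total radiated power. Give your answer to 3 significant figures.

λ_max ≈ 1.94×10³ nm; P ≈ 1.73×10⁵ W

(a) λ_max = b/T = 2.898×10⁻³/1495 = 1.938×10⁻⁶ m = 1.94×10³ nm.
Area A = 0.619 × 1.04 = 0.64376 m².
(b) P = εσAT⁴ = 0.951×5.670×10⁻⁸×0.64376×(1495)⁴ = 1.73×10⁵ W.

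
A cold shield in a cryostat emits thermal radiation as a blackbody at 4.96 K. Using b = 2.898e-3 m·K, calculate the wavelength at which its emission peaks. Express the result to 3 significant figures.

λ_max ≈ 0.584 mm

Wien's displacement law: λ_max = b/T = (2.898×10⁻³ m·K)/(4.96 K) = 5.843×10⁻⁴ m.
That is 0.584 mm, in the infrared range.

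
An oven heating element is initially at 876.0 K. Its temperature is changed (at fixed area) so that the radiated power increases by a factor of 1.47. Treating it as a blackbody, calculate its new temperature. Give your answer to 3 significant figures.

P ∝ T⁴, so T₂/T₁ = (P₂/P₁)^(1/4) = (1.47)^(1/4) = 1.10111.
T₂ = 876.0 × 1.10111 = 965 K.

T₂ ≈ 965 K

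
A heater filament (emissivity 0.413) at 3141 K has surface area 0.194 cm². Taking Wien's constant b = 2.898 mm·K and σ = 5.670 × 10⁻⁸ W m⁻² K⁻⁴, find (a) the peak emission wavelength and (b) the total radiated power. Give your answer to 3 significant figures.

λ_max ≈ 0.923 μm; P ≈ 44.2 W

(a) λ_max = b/T = 2.898×10⁻³/3141 = 9.226×10⁻⁷ m = 0.923 μm.
Area A = 0.194 cm² = 1.94×10⁻⁵ m².
(b) P = εσAT⁴ = 0.413×5.670×10⁻⁸×1.94×10⁻⁵×(3141)⁴ = 44.2 W.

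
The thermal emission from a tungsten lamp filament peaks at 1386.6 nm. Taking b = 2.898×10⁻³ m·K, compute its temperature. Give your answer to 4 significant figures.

T ≈ 2090 K

Wien's law gives T = b/λ_max = (2.898×10⁻³ m·K)/(1.3866×10⁻⁶ m) = 2090 K.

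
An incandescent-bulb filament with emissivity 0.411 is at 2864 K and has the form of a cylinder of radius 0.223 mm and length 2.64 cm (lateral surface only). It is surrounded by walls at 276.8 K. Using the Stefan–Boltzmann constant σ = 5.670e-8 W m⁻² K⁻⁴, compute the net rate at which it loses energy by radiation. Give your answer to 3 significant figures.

Lateral area A = 2πrL = 2π×2.23×10⁻⁴×0.0264 = 3.69904×10⁻⁵ m².
Net radiated power P_net = εσA(T⁴ − T₀⁴) = 0.411×5.670×10⁻⁸×3.69904×10⁻⁵×(2864⁴ − 276.8⁴).
T⁴ − T₀⁴ = 6.72809×10¹³ − 5.87035×10⁹ = 6.72750×10¹³ K⁴, so P_net = 58.0 W.

Net loss ≈ 58.0 W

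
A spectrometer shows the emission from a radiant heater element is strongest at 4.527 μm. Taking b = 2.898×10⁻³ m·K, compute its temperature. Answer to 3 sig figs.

Wien's law gives T = b/λ_max = (2.898×10⁻³ m·K)/(4.527×10⁻⁶ m) = 640 K.

T ≈ 640 K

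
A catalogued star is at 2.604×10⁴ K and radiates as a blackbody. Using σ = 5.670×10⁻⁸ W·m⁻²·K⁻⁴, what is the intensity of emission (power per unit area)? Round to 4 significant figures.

I ≈ 2.607×10¹⁰ W/m²

Stefan–Boltzmann: I = σT⁴ = 5.670×10⁻⁸ × (2.604×10⁴)⁴ = 2.607×10¹⁰ W/m².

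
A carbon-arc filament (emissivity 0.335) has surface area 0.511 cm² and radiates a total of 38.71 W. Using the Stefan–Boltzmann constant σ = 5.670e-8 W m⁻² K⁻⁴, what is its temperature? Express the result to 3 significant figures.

T ≈ 2.51×10³ K

Area A = 0.511 cm² = 5.11×10⁻⁵ m².
P = εσAT⁴ ⇒ T = (P/(εσA))^(1/4) = (38.71/(0.335×5.670×10⁻⁸×5.11×10⁻⁵))^(1/4) = 2.51×10³ K.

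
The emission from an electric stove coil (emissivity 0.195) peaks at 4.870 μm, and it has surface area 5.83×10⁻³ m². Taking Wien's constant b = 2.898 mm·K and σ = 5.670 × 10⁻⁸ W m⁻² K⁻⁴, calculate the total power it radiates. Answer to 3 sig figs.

Wien's law: T = b/λ_max = 2.898×10⁻³/4.870×10⁻⁶ = 595.072 K.
Area A = 5.83×10⁻³ m².
Then P = εσAT⁴ = 0.195×5.670×10⁻⁸×5.83×10⁻³×(595.072)⁴ = 8.08 W.

P ≈ 8.08 W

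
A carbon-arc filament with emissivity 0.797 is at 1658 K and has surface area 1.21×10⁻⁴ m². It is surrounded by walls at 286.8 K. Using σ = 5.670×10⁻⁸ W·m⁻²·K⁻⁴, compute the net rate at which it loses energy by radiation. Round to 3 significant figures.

Net loss ≈ 41.3 W

Area A = 1.21×10⁻⁴ m².
Net radiated power P_net = εσA(T⁴ − T₀⁴) = 0.797×5.670×10⁻⁸×1.21×10⁻⁴×(1658⁴ − 286.8⁴).
T⁴ − T₀⁴ = 7.55680×10¹² − 6.76576×10⁹ = 7.55003×10¹² K⁴, so P_net = 41.3 W.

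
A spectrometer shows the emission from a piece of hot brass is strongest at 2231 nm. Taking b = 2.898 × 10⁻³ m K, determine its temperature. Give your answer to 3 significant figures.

Wien's law gives T = b/λ_max = (2.898×10⁻³ m·K)/(2.231×10⁻⁶ m) = 1.30×10³ K.

T ≈ 1.30×10³ K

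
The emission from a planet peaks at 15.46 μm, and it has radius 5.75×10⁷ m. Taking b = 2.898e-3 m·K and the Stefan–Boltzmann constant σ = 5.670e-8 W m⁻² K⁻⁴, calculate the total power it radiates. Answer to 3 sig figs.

P ≈ 2.91×10¹⁸ W

Wien's law: T = b/λ_max = 2.898×10⁻³/1.546×10⁻⁵ = 187.451 K.
Surface area A = 4πR² = 4π(5.75×10⁷ m)² = 4.15476×10¹⁶ m².
Then P = σAT⁴ = 5.670×10⁻⁸×4.15476×10¹⁶×(187.451)⁴ = 2.91×10¹⁸ W.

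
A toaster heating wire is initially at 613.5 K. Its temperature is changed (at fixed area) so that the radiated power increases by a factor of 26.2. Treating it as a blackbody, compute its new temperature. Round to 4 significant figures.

P ∝ T⁴, so T₂/T₁ = (P₂/P₁)^(1/4) = (26.2)^(1/4) = 2.26243.
T₂ = 613.5 × 2.26243 = 1388 K.

T₂ ≈ 1388 K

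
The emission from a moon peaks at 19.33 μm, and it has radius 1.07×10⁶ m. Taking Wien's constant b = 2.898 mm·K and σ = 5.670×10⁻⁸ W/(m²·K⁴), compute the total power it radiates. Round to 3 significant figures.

P ≈ 4.12×10¹⁴ W

Wien's law: T = b/λ_max = 2.898×10⁻³/1.933×10⁻⁵ = 149.922 K.
Surface area A = 4πR² = 4π(1.07×10⁶ m)² = 1.43872×10¹³ m².
Then P = σAT⁴ = 5.670×10⁻⁸×1.43872×10¹³×(149.922)⁴ = 4.12×10¹⁴ W.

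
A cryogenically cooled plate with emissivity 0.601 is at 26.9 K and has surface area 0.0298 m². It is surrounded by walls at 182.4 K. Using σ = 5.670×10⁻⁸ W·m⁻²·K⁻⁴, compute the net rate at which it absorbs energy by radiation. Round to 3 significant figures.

Net gain ≈ 1.12 W

Area A = 0.0298 m².
Net radiated power P_net = εσA(T⁴ − T₀⁴) = 0.601×5.670×10⁻⁸×0.0298×(26.9⁴ − 182.4⁴).
T⁴ − T₀⁴ = 5.23611×10⁵ − 1.10688×10⁹ = -1.10636×10⁹ K⁴, so P_net = -1.12 W — negative, meaning a net gain of 1.12 W.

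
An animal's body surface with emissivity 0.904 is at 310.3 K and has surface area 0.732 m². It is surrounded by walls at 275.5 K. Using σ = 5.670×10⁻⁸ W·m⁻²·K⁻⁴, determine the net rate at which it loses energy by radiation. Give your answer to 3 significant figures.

Area A = 0.732 m².
Net radiated power P_net = εσA(T⁴ − T₀⁴) = 0.904×5.670×10⁻⁸×0.732×(310.3⁴ − 275.5⁴).
T⁴ − T₀⁴ = 9.27101×10⁹ − 5.76085×10⁹ = 3.51016×10⁹ K⁴, so P_net = 132 W.

Net loss ≈ 132 W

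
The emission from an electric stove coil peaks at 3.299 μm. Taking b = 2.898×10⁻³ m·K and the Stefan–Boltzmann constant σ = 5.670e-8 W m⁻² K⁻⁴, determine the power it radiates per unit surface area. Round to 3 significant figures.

Wien's law: T = b/λ_max = 2.898×10⁻³/3.299×10⁻⁶ = 878.448 K.
Then I = σT⁴ = 5.670×10⁻⁸×(878.448)⁴ = 3.38×10⁴ W/m².

I ≈ 3.38×10⁴ W/m²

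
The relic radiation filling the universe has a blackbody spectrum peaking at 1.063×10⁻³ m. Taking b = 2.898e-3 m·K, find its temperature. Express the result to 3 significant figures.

Wien's law gives T = b/λ_max = (2.898×10⁻³ m·K)/(1.063×10⁻³ m) = 2.73 K.

T ≈ 2.73 K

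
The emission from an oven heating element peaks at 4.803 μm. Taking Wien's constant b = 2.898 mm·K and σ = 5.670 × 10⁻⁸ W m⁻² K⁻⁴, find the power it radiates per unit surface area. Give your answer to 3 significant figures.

I ≈ 7.51×10³ W/m²

Wien's law: T = b/λ_max = 2.898×10⁻³/4.803×10⁻⁶ = 603.373 K.
Then I = σT⁴ = 5.670×10⁻⁸×(603.373)⁴ = 7.51×10³ W/m².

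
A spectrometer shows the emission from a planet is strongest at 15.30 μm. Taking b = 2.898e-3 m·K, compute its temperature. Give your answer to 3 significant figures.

Wien's law gives T = b/λ_max = (2.898×10⁻³ m·K)/(1.530×10⁻⁵ m) = 189 K.

T ≈ 189 K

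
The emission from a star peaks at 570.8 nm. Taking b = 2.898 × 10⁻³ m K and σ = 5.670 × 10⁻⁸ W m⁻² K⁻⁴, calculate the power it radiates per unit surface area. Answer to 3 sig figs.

I ≈ 3.77×10⁷ W/m²

Wien's law: T = b/λ_max = 2.898×10⁻³/5.708×10⁻⁷ = 5077.08 K.
Then I = σT⁴ = 5.670×10⁻⁸×(5077.08)⁴ = 3.77×10⁷ W/m².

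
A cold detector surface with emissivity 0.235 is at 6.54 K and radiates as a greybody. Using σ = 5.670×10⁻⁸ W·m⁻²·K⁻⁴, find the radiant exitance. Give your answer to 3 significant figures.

I ≈ 2.44×10⁻⁵ W/m²

Stefan–Boltzmann: I = εσT⁴ = 0.235 × 5.670×10⁻⁸ × (6.54)⁴ = 2.44×10⁻⁵ W/m².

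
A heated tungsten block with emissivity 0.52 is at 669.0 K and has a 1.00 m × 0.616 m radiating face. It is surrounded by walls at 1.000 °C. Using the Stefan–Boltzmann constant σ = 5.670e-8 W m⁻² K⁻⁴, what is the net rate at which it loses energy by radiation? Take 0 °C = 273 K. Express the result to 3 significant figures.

Surroundings: T = 1.000 °C + 273 = 274.000 K.
Area A = 1.00 × 0.616 = 0.616 m².
Net radiated power P_net = εσA(T⁴ − T₀⁴) = 0.52×5.670×10⁻⁸×0.616×(669.0⁴ − 274.000⁴).
T⁴ − T₀⁴ = 2.00311×10¹¹ − 5.63641×10⁹ = 1.94675×10¹¹ K⁴, so P_net = 3.54×10³ W.

Net loss ≈ 3.54×10³ W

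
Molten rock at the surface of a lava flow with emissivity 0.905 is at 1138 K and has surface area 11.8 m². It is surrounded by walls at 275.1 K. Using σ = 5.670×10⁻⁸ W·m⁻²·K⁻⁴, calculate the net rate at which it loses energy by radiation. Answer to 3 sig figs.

Area A = 11.8 m².
Net radiated power P_net = εσA(T⁴ − T₀⁴) = 0.905×5.670×10⁻⁸×11.8×(1138⁴ − 275.1⁴).
T⁴ − T₀⁴ = 1.67714×10¹² − 5.72746×10⁹ = 1.67141×10¹² K⁴, so P_net = 1.01×10⁶ W.

Net loss ≈ 1.01×10⁶ W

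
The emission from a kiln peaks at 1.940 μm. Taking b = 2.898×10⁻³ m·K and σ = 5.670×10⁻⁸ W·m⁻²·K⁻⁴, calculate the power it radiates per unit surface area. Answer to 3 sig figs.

I ≈ 2.82×10⁵ W/m²

Wien's law: T = b/λ_max = 2.898×10⁻³/1.940×10⁻⁶ = 1493.81 K.
Then I = σT⁴ = 5.670×10⁻⁸×(1493.81)⁴ = 2.82×10⁵ W/m².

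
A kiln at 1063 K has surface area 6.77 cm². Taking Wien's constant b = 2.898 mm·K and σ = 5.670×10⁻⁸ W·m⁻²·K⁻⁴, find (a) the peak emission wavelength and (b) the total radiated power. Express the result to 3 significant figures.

λ_max ≈ 2.73 μm; P ≈ 49.0 W

(a) λ_max = b/T = 2.898×10⁻³/1063 = 2.726×10⁻⁶ m = 2.73 μm.
Area A = 6.77 cm² = 6.77×10⁻⁴ m².
(b) P = σAT⁴ = 5.670×10⁻⁸×6.77×10⁻⁴×(1063)⁴ = 49.0 W.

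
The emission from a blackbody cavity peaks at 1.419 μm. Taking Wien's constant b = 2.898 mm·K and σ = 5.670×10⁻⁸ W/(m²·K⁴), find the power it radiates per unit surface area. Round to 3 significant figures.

I ≈ 9.86×10⁵ W/m²

Wien's law: T = b/λ_max = 2.898×10⁻³/1.419×10⁻⁶ = 2042.28 K.
Then I = σT⁴ = 5.670×10⁻⁸×(2042.28)⁴ = 9.86×10⁵ W/m².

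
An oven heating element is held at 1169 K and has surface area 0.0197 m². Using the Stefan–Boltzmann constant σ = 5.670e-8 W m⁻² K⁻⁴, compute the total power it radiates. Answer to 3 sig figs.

Area A = 0.0197 m².
P = σAT⁴ = 5.670×10⁻⁸ × 0.0197 × (1169)⁴ = 2.09×10³ W.

P ≈ 2.09×10³ W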